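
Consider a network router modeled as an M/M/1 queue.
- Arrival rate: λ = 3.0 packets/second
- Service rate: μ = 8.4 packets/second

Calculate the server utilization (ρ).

Server utilization: ρ = λ/μ
ρ = 3.0/8.4 = 0.3571
The server is busy 35.71% of the time.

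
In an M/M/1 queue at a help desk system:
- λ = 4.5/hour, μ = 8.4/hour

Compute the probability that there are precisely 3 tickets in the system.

ρ = λ/μ = 4.5/8.4 = 0.5357
P(n) = (1-ρ)ρⁿ
P(3) = (1-0.5357) × 0.5357^3
P(3) = 0.46430 × 0.15373
P(3) = 0.07138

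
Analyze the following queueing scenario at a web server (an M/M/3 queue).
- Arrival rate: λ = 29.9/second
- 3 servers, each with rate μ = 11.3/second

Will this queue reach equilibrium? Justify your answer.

Stability requires ρ = λ/(cμ) < 1
ρ = 29.9/(3 × 11.3) = 29.9/33.90 = 0.8820
Since 0.8820 < 1, the system is STABLE.
The servers are busy 88.20% of the time.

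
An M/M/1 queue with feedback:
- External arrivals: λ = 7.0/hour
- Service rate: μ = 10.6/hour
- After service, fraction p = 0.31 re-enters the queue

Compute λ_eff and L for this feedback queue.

Effective arrival rate: λ_eff = λ/(1-p) = 7.0/(1-0.31) = 7.0/0.69 = 10.1449275
ρ = λ_eff/μ = 10.1449275/10.6 = 0.9570686
L = ρ/(1-ρ) = 0.9570686/(1-0.9570686) = 22.2930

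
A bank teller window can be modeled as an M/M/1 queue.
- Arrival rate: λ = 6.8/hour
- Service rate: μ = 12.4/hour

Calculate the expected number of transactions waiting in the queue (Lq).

ρ = λ/μ = 6.8/12.4 = 0.5484
For M/M/1: Lq = λ²/(μ(μ-λ))
Lq = 46.24/(12.4 × 5.60)
Lq = 0.6659 transactions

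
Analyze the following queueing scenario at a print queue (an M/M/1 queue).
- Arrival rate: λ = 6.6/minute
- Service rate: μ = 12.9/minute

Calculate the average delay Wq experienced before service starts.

First, compute utilization: ρ = λ/μ = 6.6/12.9 = 0.5116
For M/M/1: Wq = λ/(μ(μ-λ))
Wq = 6.6/(12.9 × (12.9-6.6))
Wq = 6.6/(12.9 × 6.30)
Wq = 0.08121 minutes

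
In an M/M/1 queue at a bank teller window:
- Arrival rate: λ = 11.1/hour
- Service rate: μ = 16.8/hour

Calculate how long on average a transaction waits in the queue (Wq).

First, compute utilization: ρ = λ/μ = 11.1/16.8 = 0.6607
For M/M/1: Wq = λ/(μ(μ-λ))
Wq = 11.1/(16.8 × (16.8-11.1))
Wq = 11.1/(16.8 × 5.70)
Wq = 0.1159 hours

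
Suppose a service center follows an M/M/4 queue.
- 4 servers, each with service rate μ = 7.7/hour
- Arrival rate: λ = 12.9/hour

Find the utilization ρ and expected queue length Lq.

Traffic intensity: ρ = λ/(cμ) = 12.9/(4×7.7) = 0.4188
Since ρ = 0.4188 < 1, system is stable.
Offered load a = λ/μ = cρ = 12.9/7.7 = 1.6753
P₀ = [ Σₙ₌₀^3 aⁿ/n! + a^4/(4!(1-ρ)) ]⁻¹
Σ = a^0/0! + a^1/1! + a^2/2! + a^3/3! = 1.0000 + 1.6753 + 1.4034 + 0.7837 = 4.8624
a^4/(4!(1-ρ)) = 7.8776/(24 × 0.5812) = 0.5648
P₀ = 1/(4.8624 + 0.5648) = 0.1843
Lq = P₀·a^4·ρ / (4!(1-ρ)²) = 0.1843 × 7.8776 × 0.4188 / (24 × 0.3378) = 0.07500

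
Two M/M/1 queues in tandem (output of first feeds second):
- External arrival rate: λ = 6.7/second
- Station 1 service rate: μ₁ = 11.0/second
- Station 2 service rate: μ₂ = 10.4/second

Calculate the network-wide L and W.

By Jackson's theorem, each station behaves as independent M/M/1.
Station 1: ρ₁ = 6.7/11.0 = 0.6091, L₁ = ρ₁/(1-ρ₁) = λ/(μ₁-λ) = 6.7/4.30 = 1.558140
Station 2: ρ₂ = 6.7/10.4 = 0.6442, L₂ = ρ₂/(1-ρ₂) = λ/(μ₂-λ) = 6.7/3.70 = 1.810811
Total: L = L₁ + L₂ = 1.558140 + 1.810811 = 3.3690
W = L/λ = 3.3690/6.7 = 0.5028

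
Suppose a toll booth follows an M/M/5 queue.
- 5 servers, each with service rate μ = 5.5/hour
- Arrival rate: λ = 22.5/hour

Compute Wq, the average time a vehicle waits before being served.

Traffic intensity: ρ = λ/(cμ) = 22.5/(5×5.5) = 0.8182
Since ρ = 0.8182 < 1, system is stable.
Offered load a = λ/μ = cρ = 22.5/5.5 = 4.0909
P₀ = [ Σₙ₌₀^4 aⁿ/n! + a^5/(5!(1-ρ)) ]⁻¹
Σ = a^0/0! + a^1/1! + a^2/2! + a^3/3! + a^4/4! = 1.0000 + 4.0909 + 8.3678 + 11.4106 + 11.6699 = 36.5392
a^5/(5!(1-ρ)) = 1145.7745/(120 × 0.181818) = 52.5147
P₀ = 1/(36.5392 + 52.5147) = 0.01123
Lq = P₀·a^5·ρ / (5!(1-ρ)²) = 0.011229 × 1145.7745 × 0.81818 / (120 × 0.033058) = 2.6536
Wq = Lq/λ = 2.6536/22.5 = 0.1179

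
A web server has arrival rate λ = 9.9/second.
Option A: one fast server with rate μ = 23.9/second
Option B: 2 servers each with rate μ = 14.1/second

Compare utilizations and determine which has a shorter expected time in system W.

Option A: single server μ = 23.9 (M/M/1)
  ρ_A = 9.9/23.9 = 0.4142
  W_A = 1/(μ-λ) = 1/(23.9-9.9) = 1/14.00 = 0.07143

Option B: 2 servers μ = 14.1 (M/M/2)
  ρ_B = λ/(cμ) = 9.9/(2×14.1) = 0.3511
  Offered load a = λ/μ = cρ = 9.9/14.1 = 0.7021
  P₀ = [ Σₙ₌₀^1 aⁿ/n! + a^2/(2!(1-ρ)) ]⁻¹
  Σ = a^0/0! + a^1/1! = 1.0000 + 0.7021 = 1.7021
  a^2/(2!(1-ρ)) = 0.49298/(2 × 0.64894) = 0.3798
  P₀ = 1/(1.7021 + 0.3798) = 0.4803
  Lq = P₀·a^2·ρ / (2!(1-ρ)²) = 0.48031 × 0.49298 × 0.35106 / (2 × 0.42112) = 0.09870
  Wq_B = Lq/λ = 0.09870/9.9 = 0.009970
  W_B = Wq_B + 1/μ = 0.009970 + 0.07092 = 0.08089

Since W_A = 0.07143 < W_B = 0.08089, Option A (single fast server) has the shorter time in system.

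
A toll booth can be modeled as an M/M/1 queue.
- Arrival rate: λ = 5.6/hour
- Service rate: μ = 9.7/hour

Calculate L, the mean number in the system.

ρ = λ/μ = 5.6/9.7 = 0.5773
For M/M/1: L = λ/(μ-λ)
L = 5.6/(9.7-5.6) = 5.6/4.10
L = 1.3659 vehicles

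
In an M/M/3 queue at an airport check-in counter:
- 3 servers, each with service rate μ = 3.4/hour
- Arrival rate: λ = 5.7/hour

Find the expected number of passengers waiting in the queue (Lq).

Traffic intensity: ρ = λ/(cμ) = 5.7/(3×3.4) = 0.5588
Since ρ = 0.5588 < 1, system is stable.
Offered load a = λ/μ = cρ = 5.7/3.4 = 1.6765
P₀ = [ Σₙ₌₀^2 aⁿ/n! + a^3/(3!(1-ρ)) ]⁻¹
Σ = a^0/0! + a^1/1! + a^2/2! = 1.00000 + 1.67647 + 1.40528 = 4.0817
a^3/(3!(1-ρ)) = 4.7118/(6 × 0.44118) = 1.7800
P₀ = 1/(4.0817 + 1.7800) = 0.1706
Lq = P₀·a^3·ρ / (3!(1-ρ)²) = 0.17060 × 4.7118 × 0.55882 / (6 × 0.19464) = 0.3846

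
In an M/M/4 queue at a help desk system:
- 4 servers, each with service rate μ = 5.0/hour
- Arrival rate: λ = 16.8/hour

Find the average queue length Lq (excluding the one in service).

Traffic intensity: ρ = λ/(cμ) = 16.8/(4×5.0) = 0.8400
Since ρ = 0.8400 < 1, system is stable.
Offered load a = λ/μ = cρ = 16.8/5.0 = 3.3600
P₀ = [ Σₙ₌₀^3 aⁿ/n! + a^4/(4!(1-ρ)) ]⁻¹
Σ = a^0/0! + a^1/1! + a^2/2! + a^3/3! = 1.0000 + 3.3600 + 5.6448 + 6.3222 = 16.3270
a^4/(4!(1-ρ)) = 127.4551/(24 × 0.1600) = 33.1914
P₀ = 1/(16.3270 + 33.1914) = 0.02019
Lq = P₀·a^4·ρ / (4!(1-ρ)²) = 0.0201945 × 127.4551 × 0.840000 / (24 × 0.0256000) = 3.5190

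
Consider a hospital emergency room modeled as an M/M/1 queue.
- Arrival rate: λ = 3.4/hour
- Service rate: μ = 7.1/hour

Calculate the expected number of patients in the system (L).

ρ = λ/μ = 3.4/7.1 = 0.4789
For M/M/1: L = λ/(μ-λ)
L = 3.4/(7.1-3.4) = 3.4/3.70
L = 0.9189 patients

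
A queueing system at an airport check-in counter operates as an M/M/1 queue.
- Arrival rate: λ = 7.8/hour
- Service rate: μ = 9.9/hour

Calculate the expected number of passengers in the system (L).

ρ = λ/μ = 7.8/9.9 = 0.7879
For M/M/1: L = λ/(μ-λ)
L = 7.8/(9.9-7.8) = 7.8/2.10
L = 3.7143 passengers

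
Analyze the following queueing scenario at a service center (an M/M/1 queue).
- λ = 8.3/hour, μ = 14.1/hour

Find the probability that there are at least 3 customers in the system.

ρ = λ/μ = 8.3/14.1 = 0.5887
P(N ≥ n) = ρⁿ
P(N ≥ 3) = 0.5887^3
P(N ≥ 3) = 0.2040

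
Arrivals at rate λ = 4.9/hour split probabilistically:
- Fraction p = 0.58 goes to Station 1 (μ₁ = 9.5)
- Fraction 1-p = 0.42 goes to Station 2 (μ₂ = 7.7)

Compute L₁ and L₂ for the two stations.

Effective rates: λ₁ = 4.9×0.58 = 2.842, λ₂ = 4.9×0.42 = 2.058
Station 1: ρ₁ = 2.842/9.5 = 0.2992, L₁ = ρ₁/(1-ρ₁) = 0.2992/(1-0.2992) = 0.4269
Station 2: ρ₂ = 2.058/7.7 = 0.2673, L₂ = ρ₂/(1-ρ₂) = 0.2673/(1-0.2673) = 0.3648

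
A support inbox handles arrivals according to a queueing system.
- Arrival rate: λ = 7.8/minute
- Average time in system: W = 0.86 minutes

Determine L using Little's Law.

Little's Law: L = λW
L = 7.8 × 0.86 = 6.7080 emails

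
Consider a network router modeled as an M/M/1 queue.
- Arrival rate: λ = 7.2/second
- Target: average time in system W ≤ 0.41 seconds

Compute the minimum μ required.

For M/M/1: W = 1/(μ-λ)
Need W ≤ 0.41, so 1/(μ-λ) ≤ 0.41
μ - λ ≥ 1/0.41 = 2.4390
μ ≥ 7.2 + 2.4390 = 9.6390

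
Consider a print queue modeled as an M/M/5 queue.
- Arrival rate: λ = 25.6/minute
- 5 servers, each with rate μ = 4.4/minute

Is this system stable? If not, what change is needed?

Stability requires ρ = λ/(cμ) < 1
ρ = 25.6/(5 × 4.4) = 25.6/22.00 = 1.1636
Since 1.1636 ≥ 1, the system is UNSTABLE.
Need c > λ/μ = 25.6/4.4 = 5.82.
Minimum servers needed: c = 6.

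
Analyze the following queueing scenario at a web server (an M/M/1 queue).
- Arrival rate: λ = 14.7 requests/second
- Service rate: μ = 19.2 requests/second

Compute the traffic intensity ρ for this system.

Server utilization: ρ = λ/μ
ρ = 14.7/19.2 = 0.7656
The server is busy 76.56% of the time.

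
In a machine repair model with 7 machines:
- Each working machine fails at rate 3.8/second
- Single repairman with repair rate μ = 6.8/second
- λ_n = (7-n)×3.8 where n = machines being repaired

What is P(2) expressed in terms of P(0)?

P(2)/P(0) = ∏_{i=0}^{2-1} λ_i/μ_{i+1}
= (7-0)×3.8/6.8 × (7-1)×3.8/6.8
= 13.1159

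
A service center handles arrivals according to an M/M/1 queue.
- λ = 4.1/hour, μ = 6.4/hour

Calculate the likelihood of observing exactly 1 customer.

ρ = λ/μ = 4.1/6.4 = 0.6406
P(n) = (1-ρ)ρⁿ
P(1) = (1-0.6406) × 0.6406^1
P(1) = 0.3594 × 0.6406
P(1) = 0.2302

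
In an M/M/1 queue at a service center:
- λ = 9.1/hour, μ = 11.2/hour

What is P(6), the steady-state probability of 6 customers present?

ρ = λ/μ = 9.1/11.2 = 0.8125
P(n) = (1-ρ)ρⁿ
P(6) = (1-0.8125) × 0.8125^6
P(6) = 0.1875 × 0.2877
P(6) = 0.05394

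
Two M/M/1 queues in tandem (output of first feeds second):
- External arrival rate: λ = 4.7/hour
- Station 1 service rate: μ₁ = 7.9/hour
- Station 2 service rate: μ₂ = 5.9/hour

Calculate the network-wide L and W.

By Jackson's theorem, each station behaves as independent M/M/1.
Station 1: ρ₁ = 4.7/7.9 = 0.5949, L₁ = ρ₁/(1-ρ₁) = λ/(μ₁-λ) = 4.7/3.20 = 1.4687
Station 2: ρ₂ = 4.7/5.9 = 0.7966, L₂ = ρ₂/(1-ρ₂) = λ/(μ₂-λ) = 4.7/1.20 = 3.9167
Total: L = L₁ + L₂ = 1.4687 + 3.9167 = 5.3854
W = L/λ = 5.3854/4.7 = 1.1458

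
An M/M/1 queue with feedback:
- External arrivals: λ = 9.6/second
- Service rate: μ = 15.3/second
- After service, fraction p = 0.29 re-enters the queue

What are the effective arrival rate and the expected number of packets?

Effective arrival rate: λ_eff = λ/(1-p) = 9.6/(1-0.29) = 9.6/0.71 = 13.52113
ρ = λ_eff/μ = 13.52113/15.3 = 0.883734
L = ρ/(1-ρ) = 0.883734/(1-0.883734) = 7.6010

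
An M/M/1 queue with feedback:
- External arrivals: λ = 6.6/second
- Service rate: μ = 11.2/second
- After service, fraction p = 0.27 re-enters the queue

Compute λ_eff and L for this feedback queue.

Effective arrival rate: λ_eff = λ/(1-p) = 6.6/(1-0.27) = 6.6/0.73 = 9.0411
ρ = λ_eff/μ = 9.0411/11.2 = 0.80724
L = ρ/(1-ρ) = 0.80724/(1-0.80724) = 4.1878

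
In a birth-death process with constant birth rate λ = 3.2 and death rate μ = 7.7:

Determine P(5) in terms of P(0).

For constant rates: P(n)/P(0) = (λ/μ)^n
P(5)/P(0) = (3.2/7.7)^5 = 0.4156^5 = 0.01240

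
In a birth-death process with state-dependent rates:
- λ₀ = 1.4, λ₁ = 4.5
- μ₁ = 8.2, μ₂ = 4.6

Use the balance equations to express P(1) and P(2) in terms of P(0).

Balance equations:
State 0: λ₀P₀ = μ₁P₁ → P₁ = (λ₀/μ₁)P₀ = (1.4/8.2)P₀ = 0.1707P₀
State 1: P₂ = (λ₀λ₁)/(μ₁μ₂)P₀ = (1.4×4.5)/(8.2×4.6)P₀ = 0.1670P₀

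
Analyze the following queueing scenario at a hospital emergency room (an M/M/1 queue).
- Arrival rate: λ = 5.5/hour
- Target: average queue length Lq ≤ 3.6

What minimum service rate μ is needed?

For M/M/1: Lq = λ²/(μ(μ-λ))
Need Lq ≤ 3.6, i.e. μ(μ-λ) ≥ λ²/3.6
μ² - 5.5μ - 30.25/3.6 ≥ 0  →  μ² - 5.5μ - 8.40278 ≥ 0
Quadratic formula (positive root): μ = [λ + √(λ² + 4×8.40278)]/2
Discriminant: 30.25 + 4×8.40278 = 63.8611, √63.8611 = 7.99131
μ ≥ (5.5 + 7.99131)/2 = 6.7457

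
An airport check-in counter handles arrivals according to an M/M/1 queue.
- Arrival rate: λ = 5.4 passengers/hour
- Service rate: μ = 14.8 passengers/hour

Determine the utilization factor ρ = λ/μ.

Server utilization: ρ = λ/μ
ρ = 5.4/14.8 = 0.3649
The server is busy 36.49% of the time.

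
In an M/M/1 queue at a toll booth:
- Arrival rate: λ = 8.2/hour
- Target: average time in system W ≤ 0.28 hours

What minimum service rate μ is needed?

For M/M/1: W = 1/(μ-λ)
Need W ≤ 0.28, so 1/(μ-λ) ≤ 0.28
μ - λ ≥ 1/0.28 = 3.5714
μ ≥ 8.2 + 3.5714 = 11.7714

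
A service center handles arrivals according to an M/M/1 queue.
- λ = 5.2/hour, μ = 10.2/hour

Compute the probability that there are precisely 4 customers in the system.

ρ = λ/μ = 5.2/10.2 = 0.5098
P(n) = (1-ρ)ρⁿ
P(4) = (1-0.5098) × 0.5098^4
P(4) = 0.4902 × 0.06755
P(4) = 0.03311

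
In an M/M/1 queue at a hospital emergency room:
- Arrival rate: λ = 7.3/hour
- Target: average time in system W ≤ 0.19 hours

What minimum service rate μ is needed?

For M/M/1: W = 1/(μ-λ)
Need W ≤ 0.19, so 1/(μ-λ) ≤ 0.19
μ - λ ≥ 1/0.19 = 5.2632
μ ≥ 7.3 + 5.2632 = 12.5632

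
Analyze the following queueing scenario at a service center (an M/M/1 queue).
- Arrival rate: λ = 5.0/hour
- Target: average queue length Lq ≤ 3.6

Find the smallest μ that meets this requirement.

For M/M/1: Lq = λ²/(μ(μ-λ))
Need Lq ≤ 3.6, i.e. μ(μ-λ) ≥ λ²/3.6
μ² - 5.0μ - 25.00/3.6 ≥ 0  →  μ² - 5.0μ - 6.94444 ≥ 0
Quadratic formula (positive root): μ = [λ + √(λ² + 4×6.94444)]/2
Discriminant: 25.00 + 4×6.94444 = 52.7778, √52.7778 = 7.2648
μ ≥ (5.0 + 7.2648)/2 = 6.1324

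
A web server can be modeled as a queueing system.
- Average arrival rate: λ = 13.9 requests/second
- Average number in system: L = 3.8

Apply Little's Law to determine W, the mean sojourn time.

Little's Law: L = λW, so W = L/λ
W = 3.8/13.9 = 0.2734 seconds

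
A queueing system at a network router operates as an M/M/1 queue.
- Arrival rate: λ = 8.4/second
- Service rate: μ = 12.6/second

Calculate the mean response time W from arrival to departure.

First, compute utilization: ρ = λ/μ = 8.4/12.6 = 0.6667
For M/M/1: W = 1/(μ-λ)
W = 1/(12.6-8.4) = 1/4.20
W = 0.2381 seconds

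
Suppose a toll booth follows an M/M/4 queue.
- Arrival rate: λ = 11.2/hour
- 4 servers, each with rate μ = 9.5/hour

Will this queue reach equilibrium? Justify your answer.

Stability requires ρ = λ/(cμ) < 1
ρ = 11.2/(4 × 9.5) = 11.2/38.00 = 0.2947
Since 0.2947 < 1, the system is STABLE.
The servers are busy 29.47% of the time.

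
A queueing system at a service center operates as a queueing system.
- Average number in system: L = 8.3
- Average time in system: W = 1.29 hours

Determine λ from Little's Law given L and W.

Little's Law: L = λW, so λ = L/W
λ = 8.3/1.29 = 6.4341 customers/hour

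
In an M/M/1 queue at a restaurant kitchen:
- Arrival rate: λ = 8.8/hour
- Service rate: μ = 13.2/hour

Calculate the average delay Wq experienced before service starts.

First, compute utilization: ρ = λ/μ = 8.8/13.2 = 0.6667
For M/M/1: Wq = λ/(μ(μ-λ))
Wq = 8.8/(13.2 × (13.2-8.8))
Wq = 8.8/(13.2 × 4.40)
Wq = 0.1515 hours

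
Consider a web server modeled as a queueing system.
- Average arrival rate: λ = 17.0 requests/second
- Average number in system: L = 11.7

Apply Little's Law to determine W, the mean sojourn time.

Little's Law: L = λW, so W = L/λ
W = 11.7/17.0 = 0.6882 seconds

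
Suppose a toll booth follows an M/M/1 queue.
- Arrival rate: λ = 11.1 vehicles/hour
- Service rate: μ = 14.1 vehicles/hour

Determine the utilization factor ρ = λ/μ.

Server utilization: ρ = λ/μ
ρ = 11.1/14.1 = 0.7872
The server is busy 78.72% of the time.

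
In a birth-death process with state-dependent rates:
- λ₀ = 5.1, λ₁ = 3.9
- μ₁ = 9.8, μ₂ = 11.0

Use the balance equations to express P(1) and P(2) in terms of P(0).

Balance equations:
State 0: λ₀P₀ = μ₁P₁ → P₁ = (λ₀/μ₁)P₀ = (5.1/9.8)P₀ = 0.5204P₀
State 1: P₂ = (λ₀λ₁)/(μ₁μ₂)P₀ = (5.1×3.9)/(9.8×11.0)P₀ = 0.1845P₀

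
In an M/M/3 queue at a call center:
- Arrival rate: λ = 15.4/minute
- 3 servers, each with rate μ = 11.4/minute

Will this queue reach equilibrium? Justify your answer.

Stability requires ρ = λ/(cμ) < 1
ρ = 15.4/(3 × 11.4) = 15.4/34.20 = 0.4503
Since 0.4503 < 1, the system is STABLE.
The servers are busy 45.03% of the time.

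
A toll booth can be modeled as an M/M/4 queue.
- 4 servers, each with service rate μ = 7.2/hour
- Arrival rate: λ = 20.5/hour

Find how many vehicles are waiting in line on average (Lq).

Traffic intensity: ρ = λ/(cμ) = 20.5/(4×7.2) = 0.7118
Since ρ = 0.7118 < 1, system is stable.
Offered load a = λ/μ = cρ = 20.5/7.2 = 2.8472
P₀ = [ Σₙ₌₀^3 aⁿ/n! + a^4/(4!(1-ρ)) ]⁻¹
Σ = a^0/0! + a^1/1! + a^2/2! + a^3/3! = 1.00000 + 2.84722 + 4.05334 + 3.84692 = 11.7475
a^4/(4!(1-ρ)) = 65.7182/(24 × 0.288194) = 9.5014
P₀ = 1/(11.7475 + 9.5014) = 0.04706
Lq = P₀·a^4·ρ / (4!(1-ρ)²) = 0.047061 × 65.7182 × 0.71181 / (24 × 0.083056) = 1.1044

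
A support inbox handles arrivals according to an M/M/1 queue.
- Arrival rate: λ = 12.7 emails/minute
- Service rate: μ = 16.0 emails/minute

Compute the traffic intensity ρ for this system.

Server utilization: ρ = λ/μ
ρ = 12.7/16.0 = 0.7937
The server is busy 79.38% of the time.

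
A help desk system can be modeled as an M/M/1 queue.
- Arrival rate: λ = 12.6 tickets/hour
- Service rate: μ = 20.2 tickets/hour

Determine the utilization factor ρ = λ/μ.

Server utilization: ρ = λ/μ
ρ = 12.6/20.2 = 0.6238
The server is busy 62.38% of the time.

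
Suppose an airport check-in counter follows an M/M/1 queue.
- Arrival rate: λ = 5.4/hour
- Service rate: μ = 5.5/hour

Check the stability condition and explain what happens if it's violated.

Stability requires ρ = λ/(cμ) < 1
ρ = 5.4/(1 × 5.5) = 5.4/5.50 = 0.9818
Since 0.9818 < 1, the system is STABLE.
The server is busy 98.18% of the time.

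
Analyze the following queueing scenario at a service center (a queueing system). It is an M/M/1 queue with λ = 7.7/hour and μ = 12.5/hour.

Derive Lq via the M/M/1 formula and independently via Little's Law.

Method 1 (direct): Lq = λ²/(μ(μ-λ)) = 59.29/(12.5 × 4.80) = 0.9882

Method 2 (Little's Law):
W = 1/(μ-λ) = 1/4.80 = 0.208333
Wq = W - 1/μ = 0.208333 - 0.0800000 = 0.128333
Lq = λWq = 7.7 × 0.128333 = 0.9882 ✔ (matches Method 1)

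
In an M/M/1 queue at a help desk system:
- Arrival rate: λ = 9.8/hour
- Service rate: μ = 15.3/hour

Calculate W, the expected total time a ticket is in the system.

First, compute utilization: ρ = λ/μ = 9.8/15.3 = 0.6405
For M/M/1: W = 1/(μ-λ)
W = 1/(15.3-9.8) = 1/5.50
W = 0.1818 hours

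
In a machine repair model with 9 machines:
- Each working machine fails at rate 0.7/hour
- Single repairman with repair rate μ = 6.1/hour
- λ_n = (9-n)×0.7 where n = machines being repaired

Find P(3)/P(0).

P(3)/P(0) = ∏_{i=0}^{3-1} λ_i/μ_{i+1}
= (9-0)×0.7/6.1 × (9-1)×0.7/6.1 × (9-2)×0.7/6.1
= 0.7616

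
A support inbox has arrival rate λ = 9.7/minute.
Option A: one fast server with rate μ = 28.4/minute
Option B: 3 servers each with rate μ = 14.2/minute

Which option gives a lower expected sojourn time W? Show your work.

Option A: single server μ = 28.4 (M/M/1)
  ρ_A = 9.7/28.4 = 0.3415
  W_A = 1/(μ-λ) = 1/(28.4-9.7) = 1/18.70 = 0.05348

Option B: 3 servers μ = 14.2 (M/M/3)
  ρ_B = λ/(cμ) = 9.7/(3×14.2) = 0.2277
  Offered load a = λ/μ = cρ = 9.7/14.2 = 0.6831
  P₀ = [ Σₙ₌₀^2 aⁿ/n! + a^3/(3!(1-ρ)) ]⁻¹
  Σ = a^0/0! + a^1/1! + a^2/2! = 1.0000 + 0.6831 + 0.2333 = 1.9164
  a^3/(3!(1-ρ)) = 0.31875/(6 × 0.77230) = 0.06879
  P₀ = 1/(1.9164 + 0.06879) = 0.5037
  Lq = P₀·a^3·ρ / (3!(1-ρ)²) = 0.50373 × 0.31875 × 0.22770 / (6 × 0.59645) = 0.01022
  Wq_B = Lq/λ = 0.010216/9.7 = 0.0010532
  W_B = Wq_B + 1/μ = 0.0010532 + 0.070423 = 0.07148

Since W_A = 0.05348 < W_B = 0.07148, Option A (single fast server) has the shorter time in system.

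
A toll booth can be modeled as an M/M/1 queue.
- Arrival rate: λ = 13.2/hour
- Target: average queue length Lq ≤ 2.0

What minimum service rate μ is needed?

For M/M/1: Lq = λ²/(μ(μ-λ))
Need Lq ≤ 2.0, i.e. μ(μ-λ) ≥ λ²/2.0
μ² - 13.2μ - 174.24/2.0 ≥ 0  →  μ² - 13.2μ - 87.1200 ≥ 0
Quadratic formula (positive root): μ = [λ + √(λ² + 4×87.1200)]/2
Discriminant: 174.24 + 4×87.1200 = 522.7200, √522.7200 = 22.8631
μ ≥ (13.2 + 22.8631)/2 = 18.0315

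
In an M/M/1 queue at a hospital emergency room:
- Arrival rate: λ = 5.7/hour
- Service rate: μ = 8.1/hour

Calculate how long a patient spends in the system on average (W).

First, compute utilization: ρ = λ/μ = 5.7/8.1 = 0.7037
For M/M/1: W = 1/(μ-λ)
W = 1/(8.1-5.7) = 1/2.40
W = 0.4167 hours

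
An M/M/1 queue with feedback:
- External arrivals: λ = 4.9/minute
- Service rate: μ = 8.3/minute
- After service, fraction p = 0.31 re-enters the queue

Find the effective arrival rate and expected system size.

Effective arrival rate: λ_eff = λ/(1-p) = 4.9/(1-0.31) = 4.9/0.69 = 7.10145
ρ = λ_eff/μ = 7.10145/8.3 = 0.855596
L = ρ/(1-ρ) = 0.855596/(1-0.855596) = 5.9250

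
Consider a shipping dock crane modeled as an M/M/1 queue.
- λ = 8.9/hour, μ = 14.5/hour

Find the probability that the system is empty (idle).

ρ = λ/μ = 8.9/14.5 = 0.6138
P(0) = 1 - ρ = 1 - 0.6138 = 0.3862
The server is idle 38.62% of the time.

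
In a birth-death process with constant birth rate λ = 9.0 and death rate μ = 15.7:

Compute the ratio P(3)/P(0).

For constant rates: P(n)/P(0) = (λ/μ)^n
P(3)/P(0) = (9.0/15.7)^3 = 0.57325^3 = 0.1884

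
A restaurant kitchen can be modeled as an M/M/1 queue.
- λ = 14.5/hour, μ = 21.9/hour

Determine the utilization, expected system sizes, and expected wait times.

Step 1: ρ = λ/μ = 14.5/21.9 = 0.6621
Step 2: L = λ/(μ-λ) = 14.5/7.40 = 1.9595
Step 3: Lq = λ²/(μ(μ-λ)) = 210.25/(21.9×7.40) = 1.2974
Step 4: W = 1/(μ-λ) = 1/7.40 = 0.13514
Step 5: Wq = λ/(μ(μ-λ)) = 14.5/(21.9×7.40) = 0.08947
Step 6: P(0) = 1-ρ = 0.3379
Verify: L = λW = 14.5×0.13514 = 1.9595 ✔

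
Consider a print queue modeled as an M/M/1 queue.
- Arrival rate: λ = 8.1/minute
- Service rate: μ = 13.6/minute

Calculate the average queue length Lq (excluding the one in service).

ρ = λ/μ = 8.1/13.6 = 0.5956
For M/M/1: Lq = λ²/(μ(μ-λ))
Lq = 65.61/(13.6 × 5.50)
Lq = 0.8771 jobs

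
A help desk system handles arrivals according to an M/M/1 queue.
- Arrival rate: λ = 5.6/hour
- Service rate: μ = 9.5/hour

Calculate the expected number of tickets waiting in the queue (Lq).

ρ = λ/μ = 5.6/9.5 = 0.5895
For M/M/1: Lq = λ²/(μ(μ-λ))
Lq = 31.36/(9.5 × 3.90)
Lq = 0.8464 tickets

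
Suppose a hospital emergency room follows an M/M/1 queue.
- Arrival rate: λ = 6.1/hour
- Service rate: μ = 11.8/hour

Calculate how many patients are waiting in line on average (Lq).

ρ = λ/μ = 6.1/11.8 = 0.5169
For M/M/1: Lq = λ²/(μ(μ-λ))
Lq = 37.21/(11.8 × 5.70)
Lq = 0.5532 patients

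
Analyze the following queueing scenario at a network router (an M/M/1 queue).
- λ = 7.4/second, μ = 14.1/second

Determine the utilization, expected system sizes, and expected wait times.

Step 1: ρ = λ/μ = 7.4/14.1 = 0.5248
Step 2: L = λ/(μ-λ) = 7.4/6.70 = 1.1045
Step 3: Lq = λ²/(μ(μ-λ)) = 54.76/(14.1×6.70) = 0.5797
Step 4: W = 1/(μ-λ) = 1/6.70 = 0.149254
Step 5: Wq = λ/(μ(μ-λ)) = 7.4/(14.1×6.70) = 0.07833
Step 6: P(0) = 1-ρ = 0.4752
Verify: L = λW = 7.4×0.149254 = 1.1045 ✔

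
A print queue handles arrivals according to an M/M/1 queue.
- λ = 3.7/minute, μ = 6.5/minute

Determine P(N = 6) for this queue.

ρ = λ/μ = 3.7/6.5 = 0.5692
P(n) = (1-ρ)ρⁿ
P(6) = (1-0.5692) × 0.5692^6
P(6) = 0.4308 × 0.03401
P(6) = 0.01465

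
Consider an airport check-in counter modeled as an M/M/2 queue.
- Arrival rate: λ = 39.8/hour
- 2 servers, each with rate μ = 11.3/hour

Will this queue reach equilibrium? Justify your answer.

Stability requires ρ = λ/(cμ) < 1
ρ = 39.8/(2 × 11.3) = 39.8/22.60 = 1.7611
Since 1.7611 ≥ 1, the system is UNSTABLE.
Need c > λ/μ = 39.8/11.3 = 3.52.
Minimum servers needed: c = 4.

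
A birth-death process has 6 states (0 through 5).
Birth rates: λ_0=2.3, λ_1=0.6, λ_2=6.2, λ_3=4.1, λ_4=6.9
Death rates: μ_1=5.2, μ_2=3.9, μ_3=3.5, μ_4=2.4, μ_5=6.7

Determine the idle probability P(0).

Ratios P(n)/P(0) = (λ₀···λₙ₋₁)/(μ₁···μₙ):
P(1)/P(0) = (2.3)/(5.2) = 0.44231
P(2)/P(0) = (2.3×0.6)/(5.2×3.9) = 0.068047
P(3)/P(0) = (2.3×0.6×6.2)/(5.2×3.9×3.5) = 0.12054
P(4)/P(0) = (2.3×0.6×6.2×4.1)/(5.2×3.9×3.5×2.4) = 0.20592
P(5)/P(0) = (2.3×0.6×6.2×4.1×6.9)/(5.2×3.9×3.5×2.4×6.7) = 0.21207

Normalization: ∑ P(n) = 1
P(0) × (1.0000 + 0.44231 + 0.068047 + 0.12054 + 0.20592 + 0.21207) = 1
P(0) × 2.0489 = 1
P(0) = 1/2.0489 = 0.4881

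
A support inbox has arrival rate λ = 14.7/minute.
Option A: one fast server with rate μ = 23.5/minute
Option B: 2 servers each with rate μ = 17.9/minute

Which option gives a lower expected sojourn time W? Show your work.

Option A: single server μ = 23.5 (M/M/1)
  ρ_A = 14.7/23.5 = 0.6255
  W_A = 1/(μ-λ) = 1/(23.5-14.7) = 1/8.80 = 0.1136

Option B: 2 servers μ = 17.9 (M/M/2)
  ρ_B = λ/(cμ) = 14.7/(2×17.9) = 0.4106
  Offered load a = λ/μ = cρ = 14.7/17.9 = 0.8212
  P₀ = [ Σₙ₌₀^1 aⁿ/n! + a^2/(2!(1-ρ)) ]⁻¹
  Σ = a^0/0! + a^1/1! = 1.0000 + 0.8212 = 1.8212
  a^2/(2!(1-ρ)) = 0.6744/(2 × 0.5894) = 0.5721
  P₀ = 1/(1.8212 + 0.5721) = 0.4178
  Lq = P₀·a^2·ρ / (2!(1-ρ)²) = 0.4178 × 0.6744 × 0.4106 / (2 × 0.3474) = 0.1665
  Wq_B = Lq/λ = 0.1665/14.7 = 0.01133
  W_B = Wq_B + 1/μ = 0.01133 + 0.05587 = 0.06720

Since W_B = 0.06720 < W_A = 0.1136, Option B (multiple servers) has the shorter time in system.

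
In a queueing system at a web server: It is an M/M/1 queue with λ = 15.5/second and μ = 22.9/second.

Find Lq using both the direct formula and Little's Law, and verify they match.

Method 1 (direct): Lq = λ²/(μ(μ-λ)) = 240.25/(22.9 × 7.40) = 1.4177

Method 2 (Little's Law):
W = 1/(μ-λ) = 1/7.40 = 0.135135
Wq = W - 1/μ = 0.135135 - 0.0436681 = 0.091467
Lq = λWq = 15.5 × 0.091467 = 1.4177 ✔ (matches Method 1)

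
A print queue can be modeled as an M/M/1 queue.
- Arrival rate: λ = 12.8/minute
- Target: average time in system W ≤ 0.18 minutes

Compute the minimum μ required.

For M/M/1: W = 1/(μ-λ)
Need W ≤ 0.18, so 1/(μ-λ) ≤ 0.18
μ - λ ≥ 1/0.18 = 5.5556
μ ≥ 12.8 + 5.5556 = 18.3556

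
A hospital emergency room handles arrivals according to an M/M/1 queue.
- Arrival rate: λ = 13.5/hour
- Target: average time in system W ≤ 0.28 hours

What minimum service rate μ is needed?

For M/M/1: W = 1/(μ-λ)
Need W ≤ 0.28, so 1/(μ-λ) ≤ 0.28
μ - λ ≥ 1/0.28 = 3.5714
μ ≥ 13.5 + 3.5714 = 17.0714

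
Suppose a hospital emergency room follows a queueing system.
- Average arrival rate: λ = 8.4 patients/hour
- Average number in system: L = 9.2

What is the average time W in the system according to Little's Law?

Little's Law: L = λW, so W = L/λ
W = 9.2/8.4 = 1.0952 hours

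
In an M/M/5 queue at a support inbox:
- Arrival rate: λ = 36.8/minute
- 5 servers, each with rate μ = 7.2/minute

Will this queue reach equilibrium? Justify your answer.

Stability requires ρ = λ/(cμ) < 1
ρ = 36.8/(5 × 7.2) = 36.8/36.00 = 1.0222
Since 1.0222 ≥ 1, the system is UNSTABLE.
Need c > λ/μ = 36.8/7.2 = 5.11.
Minimum servers needed: c = 6.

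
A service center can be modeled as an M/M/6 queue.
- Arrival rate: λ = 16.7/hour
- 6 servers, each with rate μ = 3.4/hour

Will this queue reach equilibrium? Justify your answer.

Stability requires ρ = λ/(cμ) < 1
ρ = 16.7/(6 × 3.4) = 16.7/20.40 = 0.8186
Since 0.8186 < 1, the system is STABLE.
The servers are busy 81.86% of the time.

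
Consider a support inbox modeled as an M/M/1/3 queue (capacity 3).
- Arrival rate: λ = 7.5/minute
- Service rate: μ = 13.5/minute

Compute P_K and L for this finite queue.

ρ = λ/μ = 7.5/13.5 = 0.55556
P₀ = (1-ρ)/(1-ρ^(K+1)) = (1-0.55556)/(1-0.55556^4) = 0.4444/0.9047 = 0.4912
P_K = P₀×ρ^K = 0.49124 × 0.55556^3 = 0.49124 × 0.17147 = 0.08423
Blocking probability P_3 = 0.08423 (8.42%)
L = ρ[1 - (K+1)ρ^K + Kρ^(K+1)] / [(1-ρ)(1-ρ^(K+1))]
L = 0.55556 × (1 - 4×0.171472 + 3×0.0952629) / ((1 - 0.55556) × (1 - 0.0952629)) = 0.8288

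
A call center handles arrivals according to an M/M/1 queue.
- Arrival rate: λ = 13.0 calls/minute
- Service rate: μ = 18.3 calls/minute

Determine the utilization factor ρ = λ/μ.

Server utilization: ρ = λ/μ
ρ = 13.0/18.3 = 0.7104
The server is busy 71.04% of the time.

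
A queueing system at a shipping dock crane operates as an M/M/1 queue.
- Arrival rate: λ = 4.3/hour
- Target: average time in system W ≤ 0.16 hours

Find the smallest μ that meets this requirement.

For M/M/1: W = 1/(μ-λ)
Need W ≤ 0.16, so 1/(μ-λ) ≤ 0.16
μ - λ ≥ 1/0.16 = 6.2500
μ ≥ 4.3 + 6.2500 = 10.5500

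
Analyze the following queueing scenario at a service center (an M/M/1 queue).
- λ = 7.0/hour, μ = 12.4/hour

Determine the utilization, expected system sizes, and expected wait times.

Step 1: ρ = λ/μ = 7.0/12.4 = 0.5645
Step 2: L = λ/(μ-λ) = 7.0/5.40 = 1.2963
Step 3: Lq = λ²/(μ(μ-λ)) = 49.00/(12.4×5.40) = 0.7318
Step 4: W = 1/(μ-λ) = 1/5.40 = 0.18519
Step 5: Wq = λ/(μ(μ-λ)) = 7.0/(12.4×5.40) = 0.1045
Step 6: P(0) = 1-ρ = 0.4355
Verify: L = λW = 7.0×0.18519 = 1.2963 ✔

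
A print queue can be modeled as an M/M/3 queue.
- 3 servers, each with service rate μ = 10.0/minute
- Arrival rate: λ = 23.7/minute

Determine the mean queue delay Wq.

Traffic intensity: ρ = λ/(cμ) = 23.7/(3×10.0) = 0.7900
Since ρ = 0.7900 < 1, system is stable.
Offered load a = λ/μ = cρ = 23.7/10.0 = 2.3700
P₀ = [ Σₙ₌₀^2 aⁿ/n! + a^3/(3!(1-ρ)) ]⁻¹
Σ = a^0/0! + a^1/1! + a^2/2! = 1.00000 + 2.37000 + 2.80845 = 6.1784
a^3/(3!(1-ρ)) = 13.31205/(6 × 0.2100000) = 10.5651
P₀ = 1/(6.1784 + 10.5651) = 0.05972
Lq = P₀·a^3·ρ / (3!(1-ρ)²) = 0.059724 × 13.3121 × 0.79000 / (6 × 0.044100) = 2.3737
Wq = Lq/λ = 2.3737/23.7 = 0.1002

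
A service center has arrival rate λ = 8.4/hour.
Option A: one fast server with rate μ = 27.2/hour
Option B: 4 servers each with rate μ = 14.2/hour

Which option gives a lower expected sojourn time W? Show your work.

Option A: single server μ = 27.2 (M/M/1)
  ρ_A = 8.4/27.2 = 0.3088
  W_A = 1/(μ-λ) = 1/(27.2-8.4) = 1/18.80 = 0.05319

Option B: 4 servers μ = 14.2 (M/M/4)
  ρ_B = λ/(cμ) = 8.4/(4×14.2) = 0.1479
  Offered load a = λ/μ = cρ = 8.4/14.2 = 0.5915
  P₀ = [ Σₙ₌₀^3 aⁿ/n! + a^4/(4!(1-ρ)) ]⁻¹
  Σ = a^0/0! + a^1/1! + a^2/2! + a^3/3! = 1.0000 + 0.5915 + 0.1750 + 0.03450 = 1.8010
  a^4/(4!(1-ρ)) = 0.12245/(24 × 0.85211) = 0.005988
  P₀ = 1/(1.8010 + 0.005988) = 0.5534
  Lq = P₀·a^4·ρ / (4!(1-ρ)²) = 0.55340 × 0.12245 × 0.14789 / (24 × 0.72610) = 0.0005751
  Wq_B = Lq/λ = 0.0005751/8.4 = 0.00006846
  W_B = Wq_B + 1/μ = 0.00006846 + 0.07042 = 0.07049

Since W_A = 0.05319 < W_B = 0.07049, Option A (single fast server) has the shorter time in system.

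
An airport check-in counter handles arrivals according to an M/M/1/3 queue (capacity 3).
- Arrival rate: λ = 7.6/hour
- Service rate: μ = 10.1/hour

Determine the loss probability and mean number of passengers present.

ρ = λ/μ = 7.6/10.1 = 0.75248
P₀ = (1-ρ)/(1-ρ^(K+1)) = (1-0.75248)/(1-0.75248^4) = 0.2475/0.6794 = 0.3643
P_K = P₀×ρ^K = 0.3643 × 0.75248^3 = 0.3643 × 0.4261 = 0.1552
Blocking probability P_3 = 0.1552 (15.52%)
L = ρ[1 - (K+1)ρ^K + Kρ^(K+1)] / [(1-ρ)(1-ρ^(K+1))]
L = 0.75248 × (1 - 4×0.426074 + 3×0.320612) / ((1 - 0.75248) × (1 - 0.320612)) = 1.1524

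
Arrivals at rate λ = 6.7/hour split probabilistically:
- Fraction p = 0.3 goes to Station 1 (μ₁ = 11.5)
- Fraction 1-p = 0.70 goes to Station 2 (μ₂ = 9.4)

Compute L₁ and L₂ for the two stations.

Effective rates: λ₁ = 6.7×0.3 = 2.01, λ₂ = 6.7×0.70 = 4.69
Station 1: ρ₁ = 2.01/11.5 = 0.1748, L₁ = ρ₁/(1-ρ₁) = 0.1748/(1-0.1748) = 0.2118
Station 2: ρ₂ = 4.69/9.4 = 0.49894, L₂ = ρ₂/(1-ρ₂) = 0.49894/(1-0.49894) = 0.9958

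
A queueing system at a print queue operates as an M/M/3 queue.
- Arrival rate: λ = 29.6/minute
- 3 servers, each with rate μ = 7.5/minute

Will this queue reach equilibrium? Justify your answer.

Stability requires ρ = λ/(cμ) < 1
ρ = 29.6/(3 × 7.5) = 29.6/22.50 = 1.3156
Since 1.3156 ≥ 1, the system is UNSTABLE.
Need c > λ/μ = 29.6/7.5 = 3.95.
Minimum servers needed: c = 4.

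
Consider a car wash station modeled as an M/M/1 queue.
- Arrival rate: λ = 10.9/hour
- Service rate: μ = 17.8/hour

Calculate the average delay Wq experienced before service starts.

First, compute utilization: ρ = λ/μ = 10.9/17.8 = 0.6124
For M/M/1: Wq = λ/(μ(μ-λ))
Wq = 10.9/(17.8 × (17.8-10.9))
Wq = 10.9/(17.8 × 6.90)
Wq = 0.08875 hours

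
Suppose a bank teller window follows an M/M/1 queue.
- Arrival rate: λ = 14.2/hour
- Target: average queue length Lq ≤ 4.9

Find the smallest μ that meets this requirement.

For M/M/1: Lq = λ²/(μ(μ-λ))
Need Lq ≤ 4.9, i.e. μ(μ-λ) ≥ λ²/4.9
μ² - 14.2μ - 201.64/4.9 ≥ 0  →  μ² - 14.2μ - 41.15102 ≥ 0
Quadratic formula (positive root): μ = [λ + √(λ² + 4×41.15102)]/2
Discriminant: 201.64 + 4×41.15102 = 366.2441, √366.2441 = 19.137505
μ ≥ (14.2 + 19.137505)/2 = 16.6688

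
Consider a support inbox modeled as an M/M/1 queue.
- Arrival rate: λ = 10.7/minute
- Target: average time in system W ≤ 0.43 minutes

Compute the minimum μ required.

For M/M/1: W = 1/(μ-λ)
Need W ≤ 0.43, so 1/(μ-λ) ≤ 0.43
μ - λ ≥ 1/0.43 = 2.3256
μ ≥ 10.7 + 2.3256 = 13.0256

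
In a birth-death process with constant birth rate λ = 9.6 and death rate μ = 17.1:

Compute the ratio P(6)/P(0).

For constant rates: P(n)/P(0) = (λ/μ)^n
P(6)/P(0) = (9.6/17.1)^6 = 0.5614^6 = 0.03131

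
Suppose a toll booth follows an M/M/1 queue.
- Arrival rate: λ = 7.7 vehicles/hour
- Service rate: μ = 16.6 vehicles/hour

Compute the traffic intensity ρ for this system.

Server utilization: ρ = λ/μ
ρ = 7.7/16.6 = 0.4639
The server is busy 46.39% of the time.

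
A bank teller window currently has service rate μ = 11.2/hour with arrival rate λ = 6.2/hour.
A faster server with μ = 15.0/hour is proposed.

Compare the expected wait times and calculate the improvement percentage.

System 1: ρ₁ = 6.2/11.2 = 0.5536, W₁ = 1/(11.2-6.2) = 0.20000
System 2: ρ₂ = 6.2/15.0 = 0.4133, W₂ = 1/(15.0-6.2) = 0.11364
Improvement: (W₁-W₂)/W₁ = (0.20000-0.11364)/0.20000 = 43.18%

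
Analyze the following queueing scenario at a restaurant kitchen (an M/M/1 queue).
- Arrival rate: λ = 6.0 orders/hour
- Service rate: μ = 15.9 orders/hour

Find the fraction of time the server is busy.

Server utilization: ρ = λ/μ
ρ = 6.0/15.9 = 0.3774
The server is busy 37.74% of the time.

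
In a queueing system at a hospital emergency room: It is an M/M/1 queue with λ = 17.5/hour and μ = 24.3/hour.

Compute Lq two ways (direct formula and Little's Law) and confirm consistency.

Method 1 (direct): Lq = λ²/(μ(μ-λ)) = 306.25/(24.3 × 6.80) = 1.8534

Method 2 (Little's Law):
W = 1/(μ-λ) = 1/6.80 = 0.14706
Wq = W - 1/μ = 0.14706 - 0.041152 = 0.10591
Lq = λWq = 17.5 × 0.10591 = 1.8534 ✔ (matches Method 1)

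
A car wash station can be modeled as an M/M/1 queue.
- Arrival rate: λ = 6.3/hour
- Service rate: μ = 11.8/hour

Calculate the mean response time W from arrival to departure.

First, compute utilization: ρ = λ/μ = 6.3/11.8 = 0.5339
For M/M/1: W = 1/(μ-λ)
W = 1/(11.8-6.3) = 1/5.50
W = 0.1818 hours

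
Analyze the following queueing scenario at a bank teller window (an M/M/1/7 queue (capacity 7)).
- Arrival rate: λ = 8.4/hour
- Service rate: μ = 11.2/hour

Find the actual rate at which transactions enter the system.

ρ = λ/μ = 8.4/11.2 = 0.7500
P₀ = (1-ρ)/(1-ρ^(K+1)) = (1-0.7500)/(1-0.7500^8) = 0.2500/0.8999 = 0.2778
P_K = P₀×ρ^K = 0.27781 × 0.7500^7 = 0.27781 × 0.13348 = 0.03708
λ_eff = λ(1-P_K) = 8.4 × (1 - 0.03708) = 8.4 × 0.96292 = 8.0885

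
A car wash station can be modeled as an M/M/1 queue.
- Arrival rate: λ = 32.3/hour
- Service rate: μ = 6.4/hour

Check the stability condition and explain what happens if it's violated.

Stability requires ρ = λ/(cμ) < 1
ρ = 32.3/(1 × 6.4) = 32.3/6.40 = 5.0469
Since 5.0469 ≥ 1, the system is UNSTABLE.
Queue grows without bound. Need μ > λ = 32.3.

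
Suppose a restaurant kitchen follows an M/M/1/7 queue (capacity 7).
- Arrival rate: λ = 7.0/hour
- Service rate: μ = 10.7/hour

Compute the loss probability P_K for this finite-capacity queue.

ρ = λ/μ = 7.0/10.7 = 0.65421
P₀ = (1-ρ)/(1-ρ^(K+1)) = (1-0.65421)/(1-0.65421^8) = 0.3458/0.9664 = 0.3578
P_K = P₀×ρ^K = 0.3578 × 0.65421^7 = 0.3578 × 0.05129 = 0.01835
Blocking probability = 1.84%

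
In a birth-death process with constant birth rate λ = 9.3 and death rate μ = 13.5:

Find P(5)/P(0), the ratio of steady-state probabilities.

For constant rates: P(n)/P(0) = (λ/μ)^n
P(5)/P(0) = (9.3/13.5)^5 = 0.68889^5 = 0.1551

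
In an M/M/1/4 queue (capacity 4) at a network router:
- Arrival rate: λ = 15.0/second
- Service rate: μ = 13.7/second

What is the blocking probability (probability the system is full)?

ρ = λ/μ = 15.0/13.7 = 1.0949
P₀ = (1-ρ)/(1-ρ^(K+1)) = (1-1.0949)/(1-1.0949^5) = -0.09490/-0.5735 = 0.1655
P_K = P₀×ρ^K = 0.1655 × 1.0949^4 = 0.1655 × 1.4371 = 0.2378
Blocking probability = 23.78%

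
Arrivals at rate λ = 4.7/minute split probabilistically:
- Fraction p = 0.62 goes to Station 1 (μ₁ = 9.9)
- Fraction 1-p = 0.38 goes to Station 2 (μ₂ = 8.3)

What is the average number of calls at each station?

Effective rates: λ₁ = 4.7×0.62 = 2.914, λ₂ = 4.7×0.38 = 1.786
Station 1: ρ₁ = 2.914/9.9 = 0.29434, L₁ = ρ₁/(1-ρ₁) = 0.29434/(1-0.29434) = 0.4171
Station 2: ρ₂ = 1.786/8.3 = 0.2152, L₂ = ρ₂/(1-ρ₂) = 0.2152/(1-0.2152) = 0.2742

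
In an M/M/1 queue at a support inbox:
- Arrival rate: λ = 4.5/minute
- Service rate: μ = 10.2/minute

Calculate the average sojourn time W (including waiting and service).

First, compute utilization: ρ = λ/μ = 4.5/10.2 = 0.4412
For M/M/1: W = 1/(μ-λ)
W = 1/(10.2-4.5) = 1/5.70
W = 0.1754 minutes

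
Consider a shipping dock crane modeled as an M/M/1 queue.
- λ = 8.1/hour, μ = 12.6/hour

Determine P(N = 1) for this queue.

ρ = λ/μ = 8.1/12.6 = 0.6429
P(n) = (1-ρ)ρⁿ
P(1) = (1-0.6429) × 0.6429^1
P(1) = 0.3571 × 0.6429
P(1) = 0.2296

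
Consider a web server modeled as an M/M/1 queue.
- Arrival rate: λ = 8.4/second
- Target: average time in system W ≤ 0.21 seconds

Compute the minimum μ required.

For M/M/1: W = 1/(μ-λ)
Need W ≤ 0.21, so 1/(μ-λ) ≤ 0.21
μ - λ ≥ 1/0.21 = 4.7619
μ ≥ 8.4 + 4.7619 = 13.1619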